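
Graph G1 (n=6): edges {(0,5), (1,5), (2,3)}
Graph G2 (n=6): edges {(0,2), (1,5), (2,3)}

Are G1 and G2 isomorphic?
Yes, isomorphic

The graphs are isomorphic.
One valid mapping φ: V(G1) → V(G2): 0→3, 1→0, 2→1, 3→5, 4→4, 5→2

Verify φ preserves adjacency — for each edge of G1, its image is an edge of G2:
  (0,5) → (φ(0),φ(5)) = (2,3) ∈ E(G2) ✓
  (1,5) → (φ(1),φ(5)) = (0,2) ∈ E(G2) ✓
  (2,3) → (φ(2),φ(3)) = (1,5) ∈ E(G2) ✓
All 3 edges of G1 map to edges of G2, and |E(G1)| = |E(G2)| = 3, so φ is a bijection on edges as well as vertices. Hence G1 ≅ G2.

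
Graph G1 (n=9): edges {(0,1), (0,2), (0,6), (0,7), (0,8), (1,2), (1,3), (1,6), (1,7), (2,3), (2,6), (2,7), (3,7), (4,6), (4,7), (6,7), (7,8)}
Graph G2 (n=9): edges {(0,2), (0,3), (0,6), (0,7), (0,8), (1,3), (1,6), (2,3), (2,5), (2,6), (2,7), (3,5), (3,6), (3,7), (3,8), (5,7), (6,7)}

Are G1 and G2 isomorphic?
Yes, isomorphic

The graphs are isomorphic.
One valid mapping φ: V(G1) → V(G2): 0→0, 1→7, 2→2, 3→5, 4→1, 5→4, 6→6, 7→3, 8→8

Verify φ preserves adjacency — for each edge of G1, its image is an edge of G2:
  (0,1) → (φ(0),φ(1)) = (0,7) ∈ E(G2) ✓
  (0,2) → (φ(0),φ(2)) = (0,2) ∈ E(G2) ✓
  (0,6) → (φ(0),φ(6)) = (0,6) ∈ E(G2) ✓
  (0,7) → (φ(0),φ(7)) = (0,3) ∈ E(G2) ✓
  (0,8) → (φ(0),φ(8)) = (0,8) ∈ E(G2) ✓
  (1,2) → (φ(1),φ(2)) = (2,7) ∈ E(G2) ✓
  (1,3) → (φ(1),φ(3)) = (5,7) ∈ E(G2) ✓
  (1,6) → (φ(1),φ(6)) = (6,7) ∈ E(G2) ✓
  (1,7) → (φ(1),φ(7)) = (3,7) ∈ E(G2) ✓
  (2,3) → (φ(2),φ(3)) = (2,5) ∈ E(G2) ✓
  (2,6) → (φ(2),φ(6)) = (2,6) ∈ E(G2) ✓
  (2,7) → (φ(2),φ(7)) = (2,3) ∈ E(G2) ✓
  (3,7) → (φ(3),φ(7)) = (3,5) ∈ E(G2) ✓
  (4,6) → (φ(4),φ(6)) = (1,6) ∈ E(G2) ✓
  (4,7) → (φ(4),φ(7)) = (1,3) ∈ E(G2) ✓
  (6,7) → (φ(6),φ(7)) = (3,6) ∈ E(G2) ✓
  (7,8) → (φ(7),φ(8)) = (3,8) ∈ E(G2) ✓
All 17 edges of G1 map to edges of G2, and |E(G1)| = |E(G2)| = 17, so φ is a bijection on edges as well as vertices. Hence G1 ≅ G2.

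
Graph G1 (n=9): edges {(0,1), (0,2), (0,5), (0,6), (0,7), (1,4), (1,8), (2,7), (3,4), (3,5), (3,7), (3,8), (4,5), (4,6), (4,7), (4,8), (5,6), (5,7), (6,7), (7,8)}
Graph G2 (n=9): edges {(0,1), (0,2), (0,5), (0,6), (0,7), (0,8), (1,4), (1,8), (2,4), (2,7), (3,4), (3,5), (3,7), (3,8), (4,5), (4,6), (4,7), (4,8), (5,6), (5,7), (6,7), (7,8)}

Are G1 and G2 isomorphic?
No, not isomorphic

The graphs are NOT isomorphic.

Counting edges: G1 has 20 edge(s); G2 has 22 edge(s).
Edge count is an isomorphism invariant (a bijection on vertices induces a bijection on edges), so differing edge counts rule out isomorphism.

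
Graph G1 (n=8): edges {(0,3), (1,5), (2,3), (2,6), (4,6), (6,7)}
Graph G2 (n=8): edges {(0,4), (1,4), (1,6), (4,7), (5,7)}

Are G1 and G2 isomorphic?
No, not isomorphic

The graphs are NOT isomorphic.

Connected components of G1: 2 component(s) with vertex sets [[1, 5], [0, 2, 3, 4, 6, 7]], sizes [2, 6].
Connected components of G2: 3 component(s) with vertex sets [[2], [3], [0, 1, 4, 5, 6, 7]], sizes [1, 1, 6].
The number of connected components (and the multiset of component sizes) is an isomorphism invariant — an isomorphism maps each component of G1 bijectively onto a component of G2. Since G1 has 2 component(s) and G2 has 3, they cannot be isomorphic.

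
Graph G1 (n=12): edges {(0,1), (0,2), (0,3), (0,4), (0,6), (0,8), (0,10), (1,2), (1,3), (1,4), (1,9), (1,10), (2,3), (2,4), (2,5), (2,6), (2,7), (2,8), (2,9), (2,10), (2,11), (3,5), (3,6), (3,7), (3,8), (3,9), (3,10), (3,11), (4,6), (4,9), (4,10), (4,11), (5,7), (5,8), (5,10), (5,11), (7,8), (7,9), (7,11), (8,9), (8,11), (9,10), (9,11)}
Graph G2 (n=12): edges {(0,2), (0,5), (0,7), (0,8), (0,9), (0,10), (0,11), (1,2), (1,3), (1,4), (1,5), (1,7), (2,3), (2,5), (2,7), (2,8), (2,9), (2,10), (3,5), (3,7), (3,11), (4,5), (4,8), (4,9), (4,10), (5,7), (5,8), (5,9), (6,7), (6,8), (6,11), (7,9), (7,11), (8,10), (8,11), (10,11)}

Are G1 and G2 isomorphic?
No, not isomorphic

The graphs are NOT isomorphic.

Counting triangles (3-cliques): G1 has 65, G2 has 36.
Triangle count is an isomorphism invariant, so differing triangle counts rule out isomorphism.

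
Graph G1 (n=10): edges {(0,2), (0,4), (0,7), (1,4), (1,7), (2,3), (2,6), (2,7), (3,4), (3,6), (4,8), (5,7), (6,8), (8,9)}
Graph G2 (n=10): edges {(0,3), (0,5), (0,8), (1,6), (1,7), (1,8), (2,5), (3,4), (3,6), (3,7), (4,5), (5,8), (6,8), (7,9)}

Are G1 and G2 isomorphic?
Yes, isomorphic

The graphs are isomorphic.
One valid mapping φ: V(G1) → V(G2): 0→0, 1→4, 2→8, 3→6, 4→3, 5→2, 6→1, 7→5, 8→7, 9→9

Verify φ preserves adjacency — for each edge of G1, its image is an edge of G2:
  (0,2) → (φ(0),φ(2)) = (0,8) ∈ E(G2) ✓
  (0,4) → (φ(0),φ(4)) = (0,3) ∈ E(G2) ✓
  (0,7) → (φ(0),φ(7)) = (0,5) ∈ E(G2) ✓
  (1,4) → (φ(1),φ(4)) = (3,4) ∈ E(G2) ✓
  (1,7) → (φ(1),φ(7)) = (4,5) ∈ E(G2) ✓
  (2,3) → (φ(2),φ(3)) = (6,8) ∈ E(G2) ✓
  (2,6) → (φ(2),φ(6)) = (1,8) ∈ E(G2) ✓
  (2,7) → (φ(2),φ(7)) = (5,8) ∈ E(G2) ✓
  (3,4) → (φ(3),φ(4)) = (3,6) ∈ E(G2) ✓
  (3,6) → (φ(3),φ(6)) = (1,6) ∈ E(G2) ✓
  (4,8) → (φ(4),φ(8)) = (3,7) ∈ E(G2) ✓
  (5,7) → (φ(5),φ(7)) = (2,5) ∈ E(G2) ✓
  (6,8) → (φ(6),φ(8)) = (1,7) ∈ E(G2) ✓
  (8,9) → (φ(8),φ(9)) = (7,9) ∈ E(G2) ✓
All 14 edges of G1 map to edges of G2, and |E(G1)| = |E(G2)| = 14, so φ is a bijection on edges as well as vertices. Hence G1 ≅ G2.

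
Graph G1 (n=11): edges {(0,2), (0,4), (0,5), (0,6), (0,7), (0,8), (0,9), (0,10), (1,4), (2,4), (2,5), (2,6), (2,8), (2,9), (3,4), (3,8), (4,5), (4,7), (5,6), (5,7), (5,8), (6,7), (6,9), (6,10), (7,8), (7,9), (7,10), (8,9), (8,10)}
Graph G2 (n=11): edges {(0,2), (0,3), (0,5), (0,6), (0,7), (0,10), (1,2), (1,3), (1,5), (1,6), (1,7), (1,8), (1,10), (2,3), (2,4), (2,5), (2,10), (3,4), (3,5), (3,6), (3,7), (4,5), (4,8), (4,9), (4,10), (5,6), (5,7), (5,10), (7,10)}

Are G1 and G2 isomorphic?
Yes, isomorphic

The graphs are isomorphic.
One valid mapping φ: V(G1) → V(G2): 0→5, 1→9, 2→10, 3→8, 4→4, 5→2, 6→0, 7→3, 8→1, 9→7, 10→6

Verify φ preserves adjacency — for each edge of G1, its image is an edge of G2:
  (0,2) → (φ(0),φ(2)) = (5,10) ∈ E(G2) ✓
  (0,4) → (φ(0),φ(4)) = (4,5) ∈ E(G2) ✓
  (0,5) → (φ(0),φ(5)) = (2,5) ∈ E(G2) ✓
  (0,6) → (φ(0),φ(6)) = (0,5) ∈ E(G2) ✓
  (0,7) → (φ(0),φ(7)) = (3,5) ∈ E(G2) ✓
  (0,8) → (φ(0),φ(8)) = (1,5) ∈ E(G2) ✓
  (0,9) → (φ(0),φ(9)) = (5,7) ∈ E(G2) ✓
  (0,10) → (φ(0),φ(10)) = (5,6) ∈ E(G2) ✓
  (1,4) → (φ(1),φ(4)) = (4,9) ∈ E(G2) ✓
  (2,4) → (φ(2),φ(4)) = (4,10) ∈ E(G2) ✓
  (2,5) → (φ(2),φ(5)) = (2,10) ∈ E(G2) ✓
  (2,6) → (φ(2),φ(6)) = (0,10) ∈ E(G2) ✓
  (2,8) → (φ(2),φ(8)) = (1,10) ∈ E(G2) ✓
  (2,9) → (φ(2),φ(9)) = (7,10) ∈ E(G2) ✓
  (3,4) → (φ(3),φ(4)) = (4,8) ∈ E(G2) ✓
  (3,8) → (φ(3),φ(8)) = (1,8) ∈ E(G2) ✓
  (4,5) → (φ(4),φ(5)) = (2,4) ∈ E(G2) ✓
  (4,7) → (φ(4),φ(7)) = (3,4) ∈ E(G2) ✓
  (5,6) → (φ(5),φ(6)) = (0,2) ∈ E(G2) ✓
  (5,7) → (φ(5),φ(7)) = (2,3) ∈ E(G2) ✓
  (5,8) → (φ(5),φ(8)) = (1,2) ∈ E(G2) ✓
  (6,7) → (φ(6),φ(7)) = (0,3) ∈ E(G2) ✓
  (6,9) → (φ(6),φ(9)) = (0,7) ∈ E(G2) ✓
  (6,10) → (φ(6),φ(10)) = (0,6) ∈ E(G2) ✓
  (7,8) → (φ(7),φ(8)) = (1,3) ∈ E(G2) ✓
  (7,9) → (φ(7),φ(9)) = (3,7) ∈ E(G2) ✓
  (7,10) → (φ(7),φ(10)) = (3,6) ∈ E(G2) ✓
  (8,9) → (φ(8),φ(9)) = (1,7) ∈ E(G2) ✓
  (8,10) → (φ(8),φ(10)) = (1,6) ∈ E(G2) ✓
All 29 edges of G1 map to edges of G2, and |E(G1)| = |E(G2)| = 29, so φ is a bijection on edges as well as vertices. Hence G1 ≅ G2.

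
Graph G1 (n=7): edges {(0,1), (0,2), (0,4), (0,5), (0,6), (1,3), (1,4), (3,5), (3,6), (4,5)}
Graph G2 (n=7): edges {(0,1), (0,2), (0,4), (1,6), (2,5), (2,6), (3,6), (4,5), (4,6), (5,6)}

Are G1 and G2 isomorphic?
Yes, isomorphic

The graphs are isomorphic.
One valid mapping φ: V(G1) → V(G2): 0→6, 1→4, 2→3, 3→0, 4→5, 5→2, 6→1

Verify φ preserves adjacency — for each edge of G1, its image is an edge of G2:
  (0,1) → (φ(0),φ(1)) = (4,6) ∈ E(G2) ✓
  (0,2) → (φ(0),φ(2)) = (3,6) ∈ E(G2) ✓
  (0,4) → (φ(0),φ(4)) = (5,6) ∈ E(G2) ✓
  (0,5) → (φ(0),φ(5)) = (2,6) ∈ E(G2) ✓
  (0,6) → (φ(0),φ(6)) = (1,6) ∈ E(G2) ✓
  (1,3) → (φ(1),φ(3)) = (0,4) ∈ E(G2) ✓
  (1,4) → (φ(1),φ(4)) = (4,5) ∈ E(G2) ✓
  (3,5) → (φ(3),φ(5)) = (0,2) ∈ E(G2) ✓
  (3,6) → (φ(3),φ(6)) = (0,1) ∈ E(G2) ✓
  (4,5) → (φ(4),φ(5)) = (2,5) ∈ E(G2) ✓
All 10 edges of G1 map to edges of G2, and |E(G1)| = |E(G2)| = 10, so φ is a bijection on edges as well as vertices. Hence G1 ≅ G2.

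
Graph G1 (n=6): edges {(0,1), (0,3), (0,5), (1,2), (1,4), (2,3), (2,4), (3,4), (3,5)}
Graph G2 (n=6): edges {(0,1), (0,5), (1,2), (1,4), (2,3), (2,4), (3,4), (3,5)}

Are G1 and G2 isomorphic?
No, not isomorphic

The graphs are NOT isomorphic.

Counting edges: G1 has 9 edge(s); G2 has 8 edge(s).
Edge count is an isomorphism invariant (a bijection on vertices induces a bijection on edges), so differing edge counts rule out isomorphism.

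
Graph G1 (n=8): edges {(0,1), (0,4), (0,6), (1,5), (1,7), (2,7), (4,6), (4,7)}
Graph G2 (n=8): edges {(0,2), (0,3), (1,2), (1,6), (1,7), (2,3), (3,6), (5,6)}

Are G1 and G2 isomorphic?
Yes, isomorphic

The graphs are isomorphic.
One valid mapping φ: V(G1) → V(G2): 0→2, 1→1, 2→5, 3→4, 4→3, 5→7, 6→0, 7→6

Verify φ preserves adjacency — for each edge of G1, its image is an edge of G2:
  (0,1) → (φ(0),φ(1)) = (1,2) ∈ E(G2) ✓
  (0,4) → (φ(0),φ(4)) = (2,3) ∈ E(G2) ✓
  (0,6) → (φ(0),φ(6)) = (0,2) ∈ E(G2) ✓
  (1,5) → (φ(1),φ(5)) = (1,7) ∈ E(G2) ✓
  (1,7) → (φ(1),φ(7)) = (1,6) ∈ E(G2) ✓
  (2,7) → (φ(2),φ(7)) = (5,6) ∈ E(G2) ✓
  (4,6) → (φ(4),φ(6)) = (0,3) ∈ E(G2) ✓
  (4,7) → (φ(4),φ(7)) = (3,6) ∈ E(G2) ✓
All 8 edges of G1 map to edges of G2, and |E(G1)| = |E(G2)| = 8, so φ is a bijection on edges as well as vertices. Hence G1 ≅ G2.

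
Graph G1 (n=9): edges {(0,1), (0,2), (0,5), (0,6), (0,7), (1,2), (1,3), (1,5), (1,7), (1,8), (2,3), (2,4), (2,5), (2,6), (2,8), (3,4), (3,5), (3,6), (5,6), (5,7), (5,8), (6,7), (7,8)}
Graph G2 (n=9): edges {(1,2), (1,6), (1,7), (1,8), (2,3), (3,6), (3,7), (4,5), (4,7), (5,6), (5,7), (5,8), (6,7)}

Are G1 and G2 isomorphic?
No, not isomorphic

The graphs are NOT isomorphic.

Degrees in G1: deg(0)=5, deg(1)=6, deg(2)=7, deg(3)=5, deg(4)=2, deg(5)=7, deg(6)=5, deg(7)=5, deg(8)=4.
Sorted degree sequence of G1: [7, 7, 6, 5, 5, 5, 5, 4, 2].
Degrees in G2: deg(0)=0, deg(1)=4, deg(2)=2, deg(3)=3, deg(4)=2, deg(5)=4, deg(6)=4, deg(7)=5, deg(8)=2.
Sorted degree sequence of G2: [5, 4, 4, 4, 3, 2, 2, 2, 0].
The (sorted) degree sequence is an isomorphism invariant, so since G1 and G2 have different degree sequences they cannot be isomorphic.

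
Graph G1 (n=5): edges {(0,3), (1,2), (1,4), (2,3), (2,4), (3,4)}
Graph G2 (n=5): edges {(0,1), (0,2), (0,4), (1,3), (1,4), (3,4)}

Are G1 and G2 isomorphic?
Yes, isomorphic

The graphs are isomorphic.
One valid mapping φ: V(G1) → V(G2): 0→2, 1→3, 2→1, 3→0, 4→4

Verify φ preserves adjacency — for each edge of G1, its image is an edge of G2:
  (0,3) → (φ(0),φ(3)) = (0,2) ∈ E(G2) ✓
  (1,2) → (φ(1),φ(2)) = (1,3) ∈ E(G2) ✓
  (1,4) → (φ(1),φ(4)) = (3,4) ∈ E(G2) ✓
  (2,3) → (φ(2),φ(3)) = (0,1) ∈ E(G2) ✓
  (2,4) → (φ(2),φ(4)) = (1,4) ∈ E(G2) ✓
  (3,4) → (φ(3),φ(4)) = (0,4) ∈ E(G2) ✓
All 6 edges of G1 map to edges of G2, and |E(G1)| = |E(G2)| = 6, so φ is a bijection on edges as well as vertices. Hence G1 ≅ G2.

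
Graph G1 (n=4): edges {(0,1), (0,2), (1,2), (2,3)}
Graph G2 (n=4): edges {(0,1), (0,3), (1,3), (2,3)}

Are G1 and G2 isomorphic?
Yes, isomorphic

The graphs are isomorphic.
One valid mapping φ: V(G1) → V(G2): 0→0, 1→1, 2→3, 3→2

Verify φ preserves adjacency — for each edge of G1, its image is an edge of G2:
  (0,1) → (φ(0),φ(1)) = (0,1) ∈ E(G2) ✓
  (0,2) → (φ(0),φ(2)) = (0,3) ∈ E(G2) ✓
  (1,2) → (φ(1),φ(2)) = (1,3) ∈ E(G2) ✓
  (2,3) → (φ(2),φ(3)) = (2,3) ∈ E(G2) ✓
All 4 edges of G1 map to edges of G2, and |E(G1)| = |E(G2)| = 4, so φ is a bijection on edges as well as vertices. Hence G1 ≅ G2.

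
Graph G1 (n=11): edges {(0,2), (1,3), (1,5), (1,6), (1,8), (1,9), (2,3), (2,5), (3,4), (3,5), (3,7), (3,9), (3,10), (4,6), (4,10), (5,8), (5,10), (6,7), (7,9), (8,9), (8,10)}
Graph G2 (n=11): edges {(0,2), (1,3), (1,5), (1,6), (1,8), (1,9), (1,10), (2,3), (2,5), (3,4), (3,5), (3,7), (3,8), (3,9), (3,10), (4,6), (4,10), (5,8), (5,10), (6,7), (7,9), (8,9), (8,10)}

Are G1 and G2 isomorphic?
No, not isomorphic

The graphs are NOT isomorphic.

Counting edges: G1 has 21 edge(s); G2 has 23 edge(s).
Edge count is an isomorphism invariant (a bijection on vertices induces a bijection on edges), so differing edge counts rule out isomorphism.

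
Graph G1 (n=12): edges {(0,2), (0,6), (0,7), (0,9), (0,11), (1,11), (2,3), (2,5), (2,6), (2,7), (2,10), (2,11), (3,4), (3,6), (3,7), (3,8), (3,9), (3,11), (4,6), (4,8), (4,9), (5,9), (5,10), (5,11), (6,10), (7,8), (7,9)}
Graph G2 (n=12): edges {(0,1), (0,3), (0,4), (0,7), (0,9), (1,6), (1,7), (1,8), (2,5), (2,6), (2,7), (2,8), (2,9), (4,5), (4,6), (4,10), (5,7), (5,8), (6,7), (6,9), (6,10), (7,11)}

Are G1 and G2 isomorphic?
No, not isomorphic

The graphs are NOT isomorphic.

Degrees in G1: deg(0)=5, deg(1)=1, deg(2)=7, deg(3)=7, deg(4)=4, deg(5)=4, deg(6)=5, deg(7)=5, deg(8)=3, deg(9)=5, deg(10)=3, deg(11)=5.
Sorted degree sequence of G1: [7, 7, 5, 5, 5, 5, 5, 4, 4, 3, 3, 1].
Degrees in G2: deg(0)=5, deg(1)=4, deg(2)=5, deg(3)=1, deg(4)=4, deg(5)=4, deg(6)=6, deg(7)=6, deg(8)=3, deg(9)=3, deg(10)=2, deg(11)=1.
Sorted degree sequence of G2: [6, 6, 5, 5, 4, 4, 4, 3, 3, 2, 1, 1].
The (sorted) degree sequence is an isomorphism invariant, so since G1 and G2 have different degree sequences they cannot be isomorphic.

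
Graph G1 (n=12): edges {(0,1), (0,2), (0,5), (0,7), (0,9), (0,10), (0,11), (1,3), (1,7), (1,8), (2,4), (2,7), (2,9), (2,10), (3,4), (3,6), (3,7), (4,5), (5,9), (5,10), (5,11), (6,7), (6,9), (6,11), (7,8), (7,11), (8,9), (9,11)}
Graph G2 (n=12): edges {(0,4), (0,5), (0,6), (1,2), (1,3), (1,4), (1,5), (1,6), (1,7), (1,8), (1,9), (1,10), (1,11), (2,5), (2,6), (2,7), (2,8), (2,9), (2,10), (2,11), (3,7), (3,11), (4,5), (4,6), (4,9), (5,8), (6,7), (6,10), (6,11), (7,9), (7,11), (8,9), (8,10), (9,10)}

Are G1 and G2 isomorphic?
No, not isomorphic

The graphs are NOT isomorphic.

Degrees in G1: deg(0)=7, deg(1)=4, deg(2)=5, deg(3)=4, deg(4)=3, deg(5)=5, deg(6)=4, deg(7)=7, deg(8)=3, deg(9)=6, deg(10)=3, deg(11)=5.
Sorted degree sequence of G1: [7, 7, 6, 5, 5, 5, 4, 4, 4, 3, 3, 3].
Degrees in G2: deg(0)=3, deg(1)=10, deg(2)=8, deg(3)=3, deg(4)=5, deg(5)=5, deg(6)=7, deg(7)=6, deg(8)=5, deg(9)=6, deg(10)=5, deg(11)=5.
Sorted degree sequence of G2: [10, 8, 7, 6, 6, 5, 5, 5, 5, 5, 3, 3].
The (sorted) degree sequence is an isomorphism invariant, so since G1 and G2 have different degree sequences they cannot be isomorphic.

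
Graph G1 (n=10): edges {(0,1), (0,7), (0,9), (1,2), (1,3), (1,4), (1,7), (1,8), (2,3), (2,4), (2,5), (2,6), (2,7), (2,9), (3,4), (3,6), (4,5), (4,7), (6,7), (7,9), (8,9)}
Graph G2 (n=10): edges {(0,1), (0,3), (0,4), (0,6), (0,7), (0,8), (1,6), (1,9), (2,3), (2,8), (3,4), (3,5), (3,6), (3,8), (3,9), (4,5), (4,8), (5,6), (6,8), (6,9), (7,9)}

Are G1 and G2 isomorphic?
Yes, isomorphic

The graphs are isomorphic.
One valid mapping φ: V(G1) → V(G2): 0→1, 1→0, 2→3, 3→4, 4→8, 5→2, 6→5, 7→6, 8→7, 9→9

Verify φ preserves adjacency — for each edge of G1, its image is an edge of G2:
  (0,1) → (φ(0),φ(1)) = (0,1) ∈ E(G2) ✓
  (0,7) → (φ(0),φ(7)) = (1,6) ∈ E(G2) ✓
  (0,9) → (φ(0),φ(9)) = (1,9) ∈ E(G2) ✓
  (1,2) → (φ(1),φ(2)) = (0,3) ∈ E(G2) ✓
  (1,3) → (φ(1),φ(3)) = (0,4) ∈ E(G2) ✓
  (1,4) → (φ(1),φ(4)) = (0,8) ∈ E(G2) ✓
  (1,7) → (φ(1),φ(7)) = (0,6) ∈ E(G2) ✓
  (1,8) → (φ(1),φ(8)) = (0,7) ∈ E(G2) ✓
  (2,3) → (φ(2),φ(3)) = (3,4) ∈ E(G2) ✓
  (2,4) → (φ(2),φ(4)) = (3,8) ∈ E(G2) ✓
  (2,5) → (φ(2),φ(5)) = (2,3) ∈ E(G2) ✓
  (2,6) → (φ(2),φ(6)) = (3,5) ∈ E(G2) ✓
  (2,7) → (φ(2),φ(7)) = (3,6) ∈ E(G2) ✓
  (2,9) → (φ(2),φ(9)) = (3,9) ∈ E(G2) ✓
  (3,4) → (φ(3),φ(4)) = (4,8) ∈ E(G2) ✓
  (3,6) → (φ(3),φ(6)) = (4,5) ∈ E(G2) ✓
  (4,5) → (φ(4),φ(5)) = (2,8) ∈ E(G2) ✓
  (4,7) → (φ(4),φ(7)) = (6,8) ∈ E(G2) ✓
  (6,7) → (φ(6),φ(7)) = (5,6) ∈ E(G2) ✓
  (7,9) → (φ(7),φ(9)) = (6,9) ∈ E(G2) ✓
  (8,9) → (φ(8),φ(9)) = (7,9) ∈ E(G2) ✓
All 21 edges of G1 map to edges of G2, and |E(G1)| = |E(G2)| = 21, so φ is a bijection on edges as well as vertices. Hence G1 ≅ G2.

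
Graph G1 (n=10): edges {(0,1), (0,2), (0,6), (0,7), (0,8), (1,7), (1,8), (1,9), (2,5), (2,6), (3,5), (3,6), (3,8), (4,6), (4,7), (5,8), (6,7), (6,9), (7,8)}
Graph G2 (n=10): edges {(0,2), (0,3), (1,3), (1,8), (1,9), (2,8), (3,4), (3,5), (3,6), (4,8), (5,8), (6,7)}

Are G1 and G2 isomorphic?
No, not isomorphic

The graphs are NOT isomorphic.

Degrees in G1: deg(0)=5, deg(1)=4, deg(2)=3, deg(3)=3, deg(4)=2, deg(5)=3, deg(6)=6, deg(7)=5, deg(8)=5, deg(9)=2.
Sorted degree sequence of G1: [6, 5, 5, 5, 4, 3, 3, 3, 2, 2].
Degrees in G2: deg(0)=2, deg(1)=3, deg(2)=2, deg(3)=5, deg(4)=2, deg(5)=2, deg(6)=2, deg(7)=1, deg(8)=4, deg(9)=1.
Sorted degree sequence of G2: [5, 4, 3, 2, 2, 2, 2, 2, 1, 1].
The (sorted) degree sequence is an isomorphism invariant, so since G1 and G2 have different degree sequences they cannot be isomorphic.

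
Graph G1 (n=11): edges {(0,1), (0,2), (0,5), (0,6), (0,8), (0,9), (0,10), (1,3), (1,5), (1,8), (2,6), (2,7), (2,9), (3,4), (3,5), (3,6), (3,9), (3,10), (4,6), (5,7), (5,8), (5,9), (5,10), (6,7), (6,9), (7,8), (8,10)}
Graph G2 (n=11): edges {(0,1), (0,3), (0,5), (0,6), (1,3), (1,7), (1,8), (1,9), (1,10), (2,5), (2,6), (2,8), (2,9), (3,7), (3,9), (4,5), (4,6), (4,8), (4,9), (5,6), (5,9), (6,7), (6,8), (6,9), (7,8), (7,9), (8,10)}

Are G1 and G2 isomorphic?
Yes, isomorphic

The graphs are isomorphic.
One valid mapping φ: V(G1) → V(G2): 0→9, 1→4, 2→3, 3→8, 4→10, 5→6, 6→1, 7→0, 8→5, 9→7, 10→2

Verify φ preserves adjacency — for each edge of G1, its image is an edge of G2:
  (0,1) → (φ(0),φ(1)) = (4,9) ∈ E(G2) ✓
  (0,2) → (φ(0),φ(2)) = (3,9) ∈ E(G2) ✓
  (0,5) → (φ(0),φ(5)) = (6,9) ∈ E(G2) ✓
  (0,6) → (φ(0),φ(6)) = (1,9) ∈ E(G2) ✓
  (0,8) → (φ(0),φ(8)) = (5,9) ∈ E(G2) ✓
  (0,9) → (φ(0),φ(9)) = (7,9) ∈ E(G2) ✓
  (0,10) → (φ(0),φ(10)) = (2,9) ∈ E(G2) ✓
  (1,3) → (φ(1),φ(3)) = (4,8) ∈ E(G2) ✓
  (1,5) → (φ(1),φ(5)) = (4,6) ∈ E(G2) ✓
  (1,8) → (φ(1),φ(8)) = (4,5) ∈ E(G2) ✓
  (2,6) → (φ(2),φ(6)) = (1,3) ∈ E(G2) ✓
  (2,7) → (φ(2),φ(7)) = (0,3) ∈ E(G2) ✓
  (2,9) → (φ(2),φ(9)) = (3,7) ∈ E(G2) ✓
  (3,4) → (φ(3),φ(4)) = (8,10) ∈ E(G2) ✓
  (3,5) → (φ(3),φ(5)) = (6,8) ∈ E(G2) ✓
  (3,6) → (φ(3),φ(6)) = (1,8) ∈ E(G2) ✓
  (3,9) → (φ(3),φ(9)) = (7,8) ∈ E(G2) ✓
  (3,10) → (φ(3),φ(10)) = (2,8) ∈ E(G2) ✓
  (4,6) → (φ(4),φ(6)) = (1,10) ∈ E(G2) ✓
  (5,7) → (φ(5),φ(7)) = (0,6) ∈ E(G2) ✓
  (5,8) → (φ(5),φ(8)) = (5,6) ∈ E(G2) ✓
  (5,9) → (φ(5),φ(9)) = (6,7) ∈ E(G2) ✓
  (5,10) → (φ(5),φ(10)) = (2,6) ∈ E(G2) ✓
  (6,7) → (φ(6),φ(7)) = (0,1) ∈ E(G2) ✓
  (6,9) → (φ(6),φ(9)) = (1,7) ∈ E(G2) ✓
  (7,8) → (φ(7),φ(8)) = (0,5) ∈ E(G2) ✓
  (8,10) → (φ(8),φ(10)) = (2,5) ∈ E(G2) ✓
All 27 edges of G1 map to edges of G2, and |E(G1)| = |E(G2)| = 27, so φ is a bijection on edges as well as vertices. Hence G1 ≅ G2.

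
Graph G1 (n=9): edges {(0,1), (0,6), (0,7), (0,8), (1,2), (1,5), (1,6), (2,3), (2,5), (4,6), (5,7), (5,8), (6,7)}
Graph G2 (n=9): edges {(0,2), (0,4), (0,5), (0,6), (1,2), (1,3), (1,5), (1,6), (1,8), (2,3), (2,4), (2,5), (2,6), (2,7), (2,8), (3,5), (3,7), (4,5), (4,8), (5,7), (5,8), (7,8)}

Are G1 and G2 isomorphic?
No, not isomorphic

The graphs are NOT isomorphic.

Degrees in G1: deg(0)=4, deg(1)=4, deg(2)=3, deg(3)=1, deg(4)=1, deg(5)=4, deg(6)=4, deg(7)=3, deg(8)=2.
Sorted degree sequence of G1: [4, 4, 4, 4, 3, 3, 2, 1, 1].
Degrees in G2: deg(0)=4, deg(1)=5, deg(2)=8, deg(3)=4, deg(4)=4, deg(5)=7, deg(6)=3, deg(7)=4, deg(8)=5.
Sorted degree sequence of G2: [8, 7, 5, 5, 4, 4, 4, 4, 3].
The (sorted) degree sequence is an isomorphism invariant, so since G1 and G2 have different degree sequences they cannot be isomorphic.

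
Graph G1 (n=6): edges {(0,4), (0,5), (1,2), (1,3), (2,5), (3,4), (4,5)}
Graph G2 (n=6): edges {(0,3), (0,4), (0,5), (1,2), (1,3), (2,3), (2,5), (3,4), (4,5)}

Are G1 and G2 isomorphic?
No, not isomorphic

The graphs are NOT isomorphic.

Counting edges: G1 has 7 edge(s); G2 has 9 edge(s).
Edge count is an isomorphism invariant (a bijection on vertices induces a bijection on edges), so differing edge counts rule out isomorphism.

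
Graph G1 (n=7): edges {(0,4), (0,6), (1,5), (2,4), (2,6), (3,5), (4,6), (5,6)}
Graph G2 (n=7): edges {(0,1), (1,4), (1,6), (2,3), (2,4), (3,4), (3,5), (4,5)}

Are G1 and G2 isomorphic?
Yes, isomorphic

The graphs are isomorphic.
One valid mapping φ: V(G1) → V(G2): 0→2, 1→0, 2→5, 3→6, 4→3, 5→1, 6→4

Verify φ preserves adjacency — for each edge of G1, its image is an edge of G2:
  (0,4) → (φ(0),φ(4)) = (2,3) ∈ E(G2) ✓
  (0,6) → (φ(0),φ(6)) = (2,4) ∈ E(G2) ✓
  (1,5) → (φ(1),φ(5)) = (0,1) ∈ E(G2) ✓
  (2,4) → (φ(2),φ(4)) = (3,5) ∈ E(G2) ✓
  (2,6) → (φ(2),φ(6)) = (4,5) ∈ E(G2) ✓
  (3,5) → (φ(3),φ(5)) = (1,6) ∈ E(G2) ✓
  (4,6) → (φ(4),φ(6)) = (3,4) ∈ E(G2) ✓
  (5,6) → (φ(5),φ(6)) = (1,4) ∈ E(G2) ✓
All 8 edges of G1 map to edges of G2, and |E(G1)| = |E(G2)| = 8, so φ is a bijection on edges as well as vertices. Hence G1 ≅ G2.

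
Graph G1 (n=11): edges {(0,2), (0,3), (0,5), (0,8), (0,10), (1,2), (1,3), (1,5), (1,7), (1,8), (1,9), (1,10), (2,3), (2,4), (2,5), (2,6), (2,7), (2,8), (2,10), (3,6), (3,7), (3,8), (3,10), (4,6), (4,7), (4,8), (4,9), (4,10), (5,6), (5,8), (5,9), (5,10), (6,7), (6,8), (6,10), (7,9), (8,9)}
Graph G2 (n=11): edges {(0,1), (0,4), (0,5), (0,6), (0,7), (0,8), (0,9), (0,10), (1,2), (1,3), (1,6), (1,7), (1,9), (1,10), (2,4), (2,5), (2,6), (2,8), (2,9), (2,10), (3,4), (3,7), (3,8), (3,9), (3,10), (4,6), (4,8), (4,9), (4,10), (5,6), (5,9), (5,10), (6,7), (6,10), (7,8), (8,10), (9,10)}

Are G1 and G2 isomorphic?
Yes, isomorphic

The graphs are isomorphic.
One valid mapping φ: V(G1) → V(G2): 0→5, 1→1, 2→10, 3→9, 4→8, 5→6, 6→4, 7→3, 8→0, 9→7, 10→2

Verify φ preserves adjacency — for each edge of G1, its image is an edge of G2:
  (0,2) → (φ(0),φ(2)) = (5,10) ∈ E(G2) ✓
  (0,3) → (φ(0),φ(3)) = (5,9) ∈ E(G2) ✓
  (0,5) → (φ(0),φ(5)) = (5,6) ∈ E(G2) ✓
  (0,8) → (φ(0),φ(8)) = (0,5) ∈ E(G2) ✓
  (0,10) → (φ(0),φ(10)) = (2,5) ∈ E(G2) ✓
  (1,2) → (φ(1),φ(2)) = (1,10) ∈ E(G2) ✓
  (1,3) → (φ(1),φ(3)) = (1,9) ∈ E(G2) ✓
  (1,5) → (φ(1),φ(5)) = (1,6) ∈ E(G2) ✓
  (1,7) → (φ(1),φ(7)) = (1,3) ∈ E(G2) ✓
  (1,8) → (φ(1),φ(8)) = (0,1) ∈ E(G2) ✓
  (1,9) → (φ(1),φ(9)) = (1,7) ∈ E(G2) ✓
  (1,10) → (φ(1),φ(10)) = (1,2) ∈ E(G2) ✓
  (2,3) → (φ(2),φ(3)) = (9,10) ∈ E(G2) ✓
  (2,4) → (φ(2),φ(4)) = (8,10) ∈ E(G2) ✓
  (2,5) → (φ(2),φ(5)) = (6,10) ∈ E(G2) ✓
  (2,6) → (φ(2),φ(6)) = (4,10) ∈ E(G2) ✓
  (2,7) → (φ(2),φ(7)) = (3,10) ∈ E(G2) ✓
  (2,8) → (φ(2),φ(8)) = (0,10) ∈ E(G2) ✓
  (2,10) → (φ(2),φ(10)) = (2,10) ∈ E(G2) ✓
  (3,6) → (φ(3),φ(6)) = (4,9) ∈ E(G2) ✓
  (3,7) → (φ(3),φ(7)) = (3,9) ∈ E(G2) ✓
  (3,8) → (φ(3),φ(8)) = (0,9) ∈ E(G2) ✓
  (3,10) → (φ(3),φ(10)) = (2,9) ∈ E(G2) ✓
  (4,6) → (φ(4),φ(6)) = (4,8) ∈ E(G2) ✓
  (4,7) → (φ(4),φ(7)) = (3,8) ∈ E(G2) ✓
  (4,8) → (φ(4),φ(8)) = (0,8) ∈ E(G2) ✓
  (4,9) → (φ(4),φ(9)) = (7,8) ∈ E(G2) ✓
  (4,10) → (φ(4),φ(10)) = (2,8) ∈ E(G2) ✓
  (5,6) → (φ(5),φ(6)) = (4,6) ∈ E(G2) ✓
  (5,8) → (φ(5),φ(8)) = (0,6) ∈ E(G2) ✓
  (5,9) → (φ(5),φ(9)) = (6,7) ∈ E(G2) ✓
  (5,10) → (φ(5),φ(10)) = (2,6) ∈ E(G2) ✓
  (6,7) → (φ(6),φ(7)) = (3,4) ∈ E(G2) ✓
  (6,8) → (φ(6),φ(8)) = (0,4) ∈ E(G2) ✓
  (6,10) → (φ(6),φ(10)) = (2,4) ∈ E(G2) ✓
  (7,9) → (φ(7),φ(9)) = (3,7) ∈ E(G2) ✓
  (8,9) → (φ(8),φ(9)) = (0,7) ∈ E(G2) ✓
All 37 edges of G1 map to edges of G2, and |E(G1)| = |E(G2)| = 37, so φ is a bijection on edges as well as vertices. Hence G1 ≅ G2.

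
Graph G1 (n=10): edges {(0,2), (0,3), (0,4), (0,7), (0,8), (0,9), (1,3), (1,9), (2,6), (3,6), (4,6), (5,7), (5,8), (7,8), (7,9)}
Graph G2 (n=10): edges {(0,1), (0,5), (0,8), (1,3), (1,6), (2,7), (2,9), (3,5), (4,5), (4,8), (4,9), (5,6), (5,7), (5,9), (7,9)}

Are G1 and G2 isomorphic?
Yes, isomorphic

The graphs are isomorphic.
One valid mapping φ: V(G1) → V(G2): 0→5, 1→8, 2→3, 3→0, 4→6, 5→2, 6→1, 7→9, 8→7, 9→4

Verify φ preserves adjacency — for each edge of G1, its image is an edge of G2:
  (0,2) → (φ(0),φ(2)) = (3,5) ∈ E(G2) ✓
  (0,3) → (φ(0),φ(3)) = (0,5) ∈ E(G2) ✓
  (0,4) → (φ(0),φ(4)) = (5,6) ∈ E(G2) ✓
  (0,7) → (φ(0),φ(7)) = (5,9) ∈ E(G2) ✓
  (0,8) → (φ(0),φ(8)) = (5,7) ∈ E(G2) ✓
  (0,9) → (φ(0),φ(9)) = (4,5) ∈ E(G2) ✓
  (1,3) → (φ(1),φ(3)) = (0,8) ∈ E(G2) ✓
  (1,9) → (φ(1),φ(9)) = (4,8) ∈ E(G2) ✓
  (2,6) → (φ(2),φ(6)) = (1,3) ∈ E(G2) ✓
  (3,6) → (φ(3),φ(6)) = (0,1) ∈ E(G2) ✓
  (4,6) → (φ(4),φ(6)) = (1,6) ∈ E(G2) ✓
  (5,7) → (φ(5),φ(7)) = (2,9) ∈ E(G2) ✓
  (5,8) → (φ(5),φ(8)) = (2,7) ∈ E(G2) ✓
  (7,8) → (φ(7),φ(8)) = (7,9) ∈ E(G2) ✓
  (7,9) → (φ(7),φ(9)) = (4,9) ∈ E(G2) ✓
All 15 edges of G1 map to edges of G2, and |E(G1)| = |E(G2)| = 15, so φ is a bijection on edges as well as vertices. Hence G1 ≅ G2.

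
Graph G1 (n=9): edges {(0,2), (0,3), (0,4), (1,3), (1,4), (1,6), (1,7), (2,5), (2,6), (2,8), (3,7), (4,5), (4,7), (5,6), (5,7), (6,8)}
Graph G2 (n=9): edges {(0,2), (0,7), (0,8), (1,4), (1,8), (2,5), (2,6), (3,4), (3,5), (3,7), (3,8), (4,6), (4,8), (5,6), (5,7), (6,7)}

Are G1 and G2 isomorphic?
Yes, isomorphic

The graphs are isomorphic.
One valid mapping φ: V(G1) → V(G2): 0→0, 1→6, 2→8, 3→2, 4→7, 5→3, 6→4, 7→5, 8→1

Verify φ preserves adjacency — for each edge of G1, its image is an edge of G2:
  (0,2) → (φ(0),φ(2)) = (0,8) ∈ E(G2) ✓
  (0,3) → (φ(0),φ(3)) = (0,2) ∈ E(G2) ✓
  (0,4) → (φ(0),φ(4)) = (0,7) ∈ E(G2) ✓
  (1,3) → (φ(1),φ(3)) = (2,6) ∈ E(G2) ✓
  (1,4) → (φ(1),φ(4)) = (6,7) ∈ E(G2) ✓
  (1,6) → (φ(1),φ(6)) = (4,6) ∈ E(G2) ✓
  (1,7) → (φ(1),φ(7)) = (5,6) ∈ E(G2) ✓
  (2,5) → (φ(2),φ(5)) = (3,8) ∈ E(G2) ✓
  (2,6) → (φ(2),φ(6)) = (4,8) ∈ E(G2) ✓
  (2,8) → (φ(2),φ(8)) = (1,8) ∈ E(G2) ✓
  (3,7) → (φ(3),φ(7)) = (2,5) ∈ E(G2) ✓
  (4,5) → (φ(4),φ(5)) = (3,7) ∈ E(G2) ✓
  (4,7) → (φ(4),φ(7)) = (5,7) ∈ E(G2) ✓
  (5,6) → (φ(5),φ(6)) = (3,4) ∈ E(G2) ✓
  (5,7) → (φ(5),φ(7)) = (3,5) ∈ E(G2) ✓
  (6,8) → (φ(6),φ(8)) = (1,4) ∈ E(G2) ✓
All 16 edges of G1 map to edges of G2, and |E(G1)| = |E(G2)| = 16, so φ is a bijection on edges as well as vertices. Hence G1 ≅ G2.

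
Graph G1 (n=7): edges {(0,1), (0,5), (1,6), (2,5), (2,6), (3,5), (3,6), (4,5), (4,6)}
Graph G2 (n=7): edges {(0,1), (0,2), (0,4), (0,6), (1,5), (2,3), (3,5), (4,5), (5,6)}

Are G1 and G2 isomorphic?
Yes, isomorphic

The graphs are isomorphic.
One valid mapping φ: V(G1) → V(G2): 0→3, 1→2, 2→1, 3→4, 4→6, 5→5, 6→0

Verify φ preserves adjacency — for each edge of G1, its image is an edge of G2:
  (0,1) → (φ(0),φ(1)) = (2,3) ∈ E(G2) ✓
  (0,5) → (φ(0),φ(5)) = (3,5) ∈ E(G2) ✓
  (1,6) → (φ(1),φ(6)) = (0,2) ∈ E(G2) ✓
  (2,5) → (φ(2),φ(5)) = (1,5) ∈ E(G2) ✓
  (2,6) → (φ(2),φ(6)) = (0,1) ∈ E(G2) ✓
  (3,5) → (φ(3),φ(5)) = (4,5) ∈ E(G2) ✓
  (3,6) → (φ(3),φ(6)) = (0,4) ∈ E(G2) ✓
  (4,5) → (φ(4),φ(5)) = (5,6) ∈ E(G2) ✓
  (4,6) → (φ(4),φ(6)) = (0,6) ∈ E(G2) ✓
All 9 edges of G1 map to edges of G2, and |E(G1)| = |E(G2)| = 9, so φ is a bijection on edges as well as vertices. Hence G1 ≅ G2.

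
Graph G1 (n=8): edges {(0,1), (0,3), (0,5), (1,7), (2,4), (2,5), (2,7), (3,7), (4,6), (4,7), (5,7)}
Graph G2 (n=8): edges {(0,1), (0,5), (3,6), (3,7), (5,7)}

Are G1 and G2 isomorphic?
No, not isomorphic

The graphs are NOT isomorphic.

Connected components of G1: 1 component(s) with vertex sets [[0, 1, 2, 3, 4, 5, 6, 7]], sizes [8].
Connected components of G2: 3 component(s) with vertex sets [[2], [4], [0, 1, 3, 5, 6, 7]], sizes [1, 1, 6].
The number of connected components (and the multiset of component sizes) is an isomorphism invariant — an isomorphism maps each component of G1 bijectively onto a component of G2. Since G1 has 1 component(s) and G2 has 3, they cannot be isomorphic.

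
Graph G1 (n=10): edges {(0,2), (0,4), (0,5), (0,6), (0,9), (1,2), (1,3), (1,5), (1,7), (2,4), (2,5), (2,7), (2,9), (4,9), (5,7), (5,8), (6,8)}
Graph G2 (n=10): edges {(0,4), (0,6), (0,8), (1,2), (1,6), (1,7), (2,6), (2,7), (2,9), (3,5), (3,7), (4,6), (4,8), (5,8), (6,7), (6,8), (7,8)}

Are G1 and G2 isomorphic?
Yes, isomorphic

The graphs are isomorphic.
One valid mapping φ: V(G1) → V(G2): 0→8, 1→2, 2→6, 3→9, 4→4, 5→7, 6→5, 7→1, 8→3, 9→0

Verify φ preserves adjacency — for each edge of G1, its image is an edge of G2:
  (0,2) → (φ(0),φ(2)) = (6,8) ∈ E(G2) ✓
  (0,4) → (φ(0),φ(4)) = (4,8) ∈ E(G2) ✓
  (0,5) → (φ(0),φ(5)) = (7,8) ∈ E(G2) ✓
  (0,6) → (φ(0),φ(6)) = (5,8) ∈ E(G2) ✓
  (0,9) → (φ(0),φ(9)) = (0,8) ∈ E(G2) ✓
  (1,2) → (φ(1),φ(2)) = (2,6) ∈ E(G2) ✓
  (1,3) → (φ(1),φ(3)) = (2,9) ∈ E(G2) ✓
  (1,5) → (φ(1),φ(5)) = (2,7) ∈ E(G2) ✓
  (1,7) → (φ(1),φ(7)) = (1,2) ∈ E(G2) ✓
  (2,4) → (φ(2),φ(4)) = (4,6) ∈ E(G2) ✓
  (2,5) → (φ(2),φ(5)) = (6,7) ∈ E(G2) ✓
  (2,7) → (φ(2),φ(7)) = (1,6) ∈ E(G2) ✓
  (2,9) → (φ(2),φ(9)) = (0,6) ∈ E(G2) ✓
  (4,9) → (φ(4),φ(9)) = (0,4) ∈ E(G2) ✓
  (5,7) → (φ(5),φ(7)) = (1,7) ∈ E(G2) ✓
  (5,8) → (φ(5),φ(8)) = (3,7) ∈ E(G2) ✓
  (6,8) → (φ(6),φ(8)) = (3,5) ∈ E(G2) ✓
All 17 edges of G1 map to edges of G2, and |E(G1)| = |E(G2)| = 17, so φ is a bijection on edges as well as vertices. Hence G1 ≅ G2.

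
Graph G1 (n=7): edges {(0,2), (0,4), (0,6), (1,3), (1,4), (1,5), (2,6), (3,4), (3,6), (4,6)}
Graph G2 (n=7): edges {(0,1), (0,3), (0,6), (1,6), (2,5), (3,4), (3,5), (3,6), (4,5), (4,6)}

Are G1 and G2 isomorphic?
Yes, isomorphic

The graphs are isomorphic.
One valid mapping φ: V(G1) → V(G2): 0→0, 1→5, 2→1, 3→4, 4→3, 5→2, 6→6

Verify φ preserves adjacency — for each edge of G1, its image is an edge of G2:
  (0,2) → (φ(0),φ(2)) = (0,1) ∈ E(G2) ✓
  (0,4) → (φ(0),φ(4)) = (0,3) ∈ E(G2) ✓
  (0,6) → (φ(0),φ(6)) = (0,6) ∈ E(G2) ✓
  (1,3) → (φ(1),φ(3)) = (4,5) ∈ E(G2) ✓
  (1,4) → (φ(1),φ(4)) = (3,5) ∈ E(G2) ✓
  (1,5) → (φ(1),φ(5)) = (2,5) ∈ E(G2) ✓
  (2,6) → (φ(2),φ(6)) = (1,6) ∈ E(G2) ✓
  (3,4) → (φ(3),φ(4)) = (3,4) ∈ E(G2) ✓
  (3,6) → (φ(3),φ(6)) = (4,6) ∈ E(G2) ✓
  (4,6) → (φ(4),φ(6)) = (3,6) ∈ E(G2) ✓
All 10 edges of G1 map to edges of G2, and |E(G1)| = |E(G2)| = 10, so φ is a bijection on edges as well as vertices. Hence G1 ≅ G2.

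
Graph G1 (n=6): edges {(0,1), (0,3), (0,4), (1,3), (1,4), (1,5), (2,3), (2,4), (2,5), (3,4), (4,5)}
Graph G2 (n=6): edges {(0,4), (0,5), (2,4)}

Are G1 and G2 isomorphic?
No, not isomorphic

The graphs are NOT isomorphic.

Connected components of G1: 1 component(s) with vertex sets [[0, 1, 2, 3, 4, 5]], sizes [6].
Connected components of G2: 3 component(s) with vertex sets [[1], [3], [0, 2, 4, 5]], sizes [1, 1, 4].
The number of connected components (and the multiset of component sizes) is an isomorphism invariant — an isomorphism maps each component of G1 bijectively onto a component of G2. Since G1 has 1 component(s) and G2 has 3, they cannot be isomorphic.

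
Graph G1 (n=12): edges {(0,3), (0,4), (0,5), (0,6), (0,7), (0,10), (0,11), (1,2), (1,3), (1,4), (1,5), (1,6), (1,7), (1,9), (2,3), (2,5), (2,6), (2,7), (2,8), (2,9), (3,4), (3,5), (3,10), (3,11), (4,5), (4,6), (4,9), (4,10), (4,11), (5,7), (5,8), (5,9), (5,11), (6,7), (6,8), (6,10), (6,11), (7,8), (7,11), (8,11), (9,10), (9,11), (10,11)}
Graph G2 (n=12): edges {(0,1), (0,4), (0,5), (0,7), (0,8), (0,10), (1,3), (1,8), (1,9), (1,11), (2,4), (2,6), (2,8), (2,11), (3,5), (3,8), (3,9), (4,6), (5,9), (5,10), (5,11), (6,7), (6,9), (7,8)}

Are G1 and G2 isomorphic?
No, not isomorphic

The graphs are NOT isomorphic.

Counting triangles (3-cliques): G1 has 57, G2 has 7.
Triangle count is an isomorphism invariant, so differing triangle counts rule out isomorphism.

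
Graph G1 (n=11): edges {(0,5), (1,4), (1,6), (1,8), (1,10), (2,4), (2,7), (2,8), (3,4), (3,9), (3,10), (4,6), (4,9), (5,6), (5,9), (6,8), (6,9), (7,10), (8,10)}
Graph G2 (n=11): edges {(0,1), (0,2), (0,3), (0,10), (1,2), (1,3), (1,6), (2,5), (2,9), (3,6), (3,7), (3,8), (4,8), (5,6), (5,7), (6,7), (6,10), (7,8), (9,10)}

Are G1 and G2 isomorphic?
Yes, isomorphic

The graphs are isomorphic.
One valid mapping φ: V(G1) → V(G2): 0→4, 1→1, 2→10, 3→5, 4→6, 5→8, 6→3, 7→9, 8→0, 9→7, 10→2

Verify φ preserves adjacency — for each edge of G1, its image is an edge of G2:
  (0,5) → (φ(0),φ(5)) = (4,8) ∈ E(G2) ✓
  (1,4) → (φ(1),φ(4)) = (1,6) ∈ E(G2) ✓
  (1,6) → (φ(1),φ(6)) = (1,3) ∈ E(G2) ✓
  (1,8) → (φ(1),φ(8)) = (0,1) ∈ E(G2) ✓
  (1,10) → (φ(1),φ(10)) = (1,2) ∈ E(G2) ✓
  (2,4) → (φ(2),φ(4)) = (6,10) ∈ E(G2) ✓
  (2,7) → (φ(2),φ(7)) = (9,10) ∈ E(G2) ✓
  (2,8) → (φ(2),φ(8)) = (0,10) ∈ E(G2) ✓
  (3,4) → (φ(3),φ(4)) = (5,6) ∈ E(G2) ✓
  (3,9) → (φ(3),φ(9)) = (5,7) ∈ E(G2) ✓
  (3,10) → (φ(3),φ(10)) = (2,5) ∈ E(G2) ✓
  (4,6) → (φ(4),φ(6)) = (3,6) ∈ E(G2) ✓
  (4,9) → (φ(4),φ(9)) = (6,7) ∈ E(G2) ✓
  (5,6) → (φ(5),φ(6)) = (3,8) ∈ E(G2) ✓
  (5,9) → (φ(5),φ(9)) = (7,8) ∈ E(G2) ✓
  (6,8) → (φ(6),φ(8)) = (0,3) ∈ E(G2) ✓
  (6,9) → (φ(6),φ(9)) = (3,7) ∈ E(G2) ✓
  (7,10) → (φ(7),φ(10)) = (2,9) ∈ E(G2) ✓
  (8,10) → (φ(8),φ(10)) = (0,2) ∈ E(G2) ✓
All 19 edges of G1 map to edges of G2, and |E(G1)| = |E(G2)| = 19, so φ is a bijection on edges as well as vertices. Hence G1 ≅ G2.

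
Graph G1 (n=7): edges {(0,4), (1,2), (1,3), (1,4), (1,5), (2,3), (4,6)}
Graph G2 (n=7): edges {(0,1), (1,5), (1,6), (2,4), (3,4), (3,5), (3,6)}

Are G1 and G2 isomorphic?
No, not isomorphic

The graphs are NOT isomorphic.

Degrees in G1: deg(0)=1, deg(1)=4, deg(2)=2, deg(3)=2, deg(4)=3, deg(5)=1, deg(6)=1.
Sorted degree sequence of G1: [4, 3, 2, 2, 1, 1, 1].
Degrees in G2: deg(0)=1, deg(1)=3, deg(2)=1, deg(3)=3, deg(4)=2, deg(5)=2, deg(6)=2.
Sorted degree sequence of G2: [3, 3, 2, 2, 2, 1, 1].
The (sorted) degree sequence is an isomorphism invariant, so since G1 and G2 have different degree sequences they cannot be isomorphic.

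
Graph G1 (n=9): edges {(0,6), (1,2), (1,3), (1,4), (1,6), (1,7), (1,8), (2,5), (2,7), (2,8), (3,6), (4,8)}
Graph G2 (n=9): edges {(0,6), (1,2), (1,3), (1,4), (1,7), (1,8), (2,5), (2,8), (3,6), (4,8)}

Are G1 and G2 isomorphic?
No, not isomorphic

The graphs are NOT isomorphic.

Counting edges: G1 has 12 edge(s); G2 has 10 edge(s).
Edge count is an isomorphism invariant (a bijection on vertices induces a bijection on edges), so differing edge counts rule out isomorphism.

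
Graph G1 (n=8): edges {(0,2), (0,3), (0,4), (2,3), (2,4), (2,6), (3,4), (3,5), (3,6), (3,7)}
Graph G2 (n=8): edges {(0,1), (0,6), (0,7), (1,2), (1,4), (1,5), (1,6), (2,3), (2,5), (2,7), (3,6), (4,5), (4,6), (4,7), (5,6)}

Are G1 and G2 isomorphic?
No, not isomorphic

The graphs are NOT isomorphic.

Degrees in G1: deg(0)=3, deg(1)=0, deg(2)=4, deg(3)=6, deg(4)=3, deg(5)=1, deg(6)=2, deg(7)=1.
Sorted degree sequence of G1: [6, 4, 3, 3, 2, 1, 1, 0].
Degrees in G2: deg(0)=3, deg(1)=5, deg(2)=4, deg(3)=2, deg(4)=4, deg(5)=4, deg(6)=5, deg(7)=3.
Sorted degree sequence of G2: [5, 5, 4, 4, 4, 3, 3, 2].
The (sorted) degree sequence is an isomorphism invariant, so since G1 and G2 have different degree sequences they cannot be isomorphic.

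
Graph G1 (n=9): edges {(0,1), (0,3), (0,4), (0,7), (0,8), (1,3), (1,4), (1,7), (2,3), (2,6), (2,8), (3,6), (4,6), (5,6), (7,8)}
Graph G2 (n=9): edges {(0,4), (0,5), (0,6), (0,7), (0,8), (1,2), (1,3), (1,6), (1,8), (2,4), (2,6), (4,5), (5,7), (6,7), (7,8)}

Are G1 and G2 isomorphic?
Yes, isomorphic

The graphs are isomorphic.
One valid mapping φ: V(G1) → V(G2): 0→0, 1→7, 2→2, 3→6, 4→8, 5→3, 6→1, 7→5, 8→4

Verify φ preserves adjacency — for each edge of G1, its image is an edge of G2:
  (0,1) → (φ(0),φ(1)) = (0,7) ∈ E(G2) ✓
  (0,3) → (φ(0),φ(3)) = (0,6) ∈ E(G2) ✓
  (0,4) → (φ(0),φ(4)) = (0,8) ∈ E(G2) ✓
  (0,7) → (φ(0),φ(7)) = (0,5) ∈ E(G2) ✓
  (0,8) → (φ(0),φ(8)) = (0,4) ∈ E(G2) ✓
  (1,3) → (φ(1),φ(3)) = (6,7) ∈ E(G2) ✓
  (1,4) → (φ(1),φ(4)) = (7,8) ∈ E(G2) ✓
  (1,7) → (φ(1),φ(7)) = (5,7) ∈ E(G2) ✓
  (2,3) → (φ(2),φ(3)) = (2,6) ∈ E(G2) ✓
  (2,6) → (φ(2),φ(6)) = (1,2) ∈ E(G2) ✓
  (2,8) → (φ(2),φ(8)) = (2,4) ∈ E(G2) ✓
  (3,6) → (φ(3),φ(6)) = (1,6) ∈ E(G2) ✓
  (4,6) → (φ(4),φ(6)) = (1,8) ∈ E(G2) ✓
  (5,6) → (φ(5),φ(6)) = (1,3) ∈ E(G2) ✓
  (7,8) → (φ(7),φ(8)) = (4,5) ∈ E(G2) ✓
All 15 edges of G1 map to edges of G2, and |E(G1)| = |E(G2)| = 15, so φ is a bijection on edges as well as vertices. Hence G1 ≅ G2.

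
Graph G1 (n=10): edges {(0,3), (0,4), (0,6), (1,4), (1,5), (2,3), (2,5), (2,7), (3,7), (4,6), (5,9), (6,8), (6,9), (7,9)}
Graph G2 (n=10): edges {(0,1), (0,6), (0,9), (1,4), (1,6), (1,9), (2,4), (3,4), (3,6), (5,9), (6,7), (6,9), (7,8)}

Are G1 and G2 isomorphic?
No, not isomorphic

The graphs are NOT isomorphic.

Degrees in G1: deg(0)=3, deg(1)=2, deg(2)=3, deg(3)=3, deg(4)=3, deg(5)=3, deg(6)=4, deg(7)=3, deg(8)=1, deg(9)=3.
Sorted degree sequence of G1: [4, 3, 3, 3, 3, 3, 3, 3, 2, 1].
Degrees in G2: deg(0)=3, deg(1)=4, deg(2)=1, deg(3)=2, deg(4)=3, deg(5)=1, deg(6)=5, deg(7)=2, deg(8)=1, deg(9)=4.
Sorted degree sequence of G2: [5, 4, 4, 3, 3, 2, 2, 1, 1, 1].
The (sorted) degree sequence is an isomorphism invariant, so since G1 and G2 have different degree sequences they cannot be isomorphic.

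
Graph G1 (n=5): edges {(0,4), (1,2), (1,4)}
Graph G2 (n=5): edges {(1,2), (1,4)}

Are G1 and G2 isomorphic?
No, not isomorphic

The graphs are NOT isomorphic.

Counting edges: G1 has 3 edge(s); G2 has 2 edge(s).
Edge count is an isomorphism invariant (a bijection on vertices induces a bijection on edges), so differing edge counts rule out isomorphism.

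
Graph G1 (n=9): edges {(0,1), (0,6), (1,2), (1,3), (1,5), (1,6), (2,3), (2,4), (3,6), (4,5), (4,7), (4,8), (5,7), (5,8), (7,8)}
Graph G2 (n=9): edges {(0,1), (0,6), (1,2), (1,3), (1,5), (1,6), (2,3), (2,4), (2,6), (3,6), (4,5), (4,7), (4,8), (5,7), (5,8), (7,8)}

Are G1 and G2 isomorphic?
No, not isomorphic

The graphs are NOT isomorphic.

Counting edges: G1 has 15 edge(s); G2 has 16 edge(s).
Edge count is an isomorphism invariant (a bijection on vertices induces a bijection on edges), so differing edge counts rule out isomorphism.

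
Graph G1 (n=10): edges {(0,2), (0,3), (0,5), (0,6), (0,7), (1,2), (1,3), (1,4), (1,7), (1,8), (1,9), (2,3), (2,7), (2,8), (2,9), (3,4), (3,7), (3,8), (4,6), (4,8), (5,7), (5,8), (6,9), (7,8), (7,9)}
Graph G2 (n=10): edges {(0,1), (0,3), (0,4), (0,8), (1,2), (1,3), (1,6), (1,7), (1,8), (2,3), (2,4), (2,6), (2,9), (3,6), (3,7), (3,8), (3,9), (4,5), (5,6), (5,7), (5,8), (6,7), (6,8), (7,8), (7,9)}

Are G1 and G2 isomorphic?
Yes, isomorphic

The graphs are isomorphic.
One valid mapping φ: V(G1) → V(G2): 0→2, 1→8, 2→1, 3→6, 4→5, 5→9, 6→4, 7→3, 8→7, 9→0

Verify φ preserves adjacency — for each edge of G1, its image is an edge of G2:
  (0,2) → (φ(0),φ(2)) = (1,2) ∈ E(G2) ✓
  (0,3) → (φ(0),φ(3)) = (2,6) ∈ E(G2) ✓
  (0,5) → (φ(0),φ(5)) = (2,9) ∈ E(G2) ✓
  (0,6) → (φ(0),φ(6)) = (2,4) ∈ E(G2) ✓
  (0,7) → (φ(0),φ(7)) = (2,3) ∈ E(G2) ✓
  (1,2) → (φ(1),φ(2)) = (1,8) ∈ E(G2) ✓
  (1,3) → (φ(1),φ(3)) = (6,8) ∈ E(G2) ✓
  (1,4) → (φ(1),φ(4)) = (5,8) ∈ E(G2) ✓
  (1,7) → (φ(1),φ(7)) = (3,8) ∈ E(G2) ✓
  (1,8) → (φ(1),φ(8)) = (7,8) ∈ E(G2) ✓
  (1,9) → (φ(1),φ(9)) = (0,8) ∈ E(G2) ✓
  (2,3) → (φ(2),φ(3)) = (1,6) ∈ E(G2) ✓
  (2,7) → (φ(2),φ(7)) = (1,3) ∈ E(G2) ✓
  (2,8) → (φ(2),φ(8)) = (1,7) ∈ E(G2) ✓
  (2,9) → (φ(2),φ(9)) = (0,1) ∈ E(G2) ✓
  (3,4) → (φ(3),φ(4)) = (5,6) ∈ E(G2) ✓
  (3,7) → (φ(3),φ(7)) = (3,6) ∈ E(G2) ✓
  (3,8) → (φ(3),φ(8)) = (6,7) ∈ E(G2) ✓
  (4,6) → (φ(4),φ(6)) = (4,5) ∈ E(G2) ✓
  (4,8) → (φ(4),φ(8)) = (5,7) ∈ E(G2) ✓
  (5,7) → (φ(5),φ(7)) = (3,9) ∈ E(G2) ✓
  (5,8) → (φ(5),φ(8)) = (7,9) ∈ E(G2) ✓
  (6,9) → (φ(6),φ(9)) = (0,4) ∈ E(G2) ✓
  (7,8) → (φ(7),φ(8)) = (3,7) ∈ E(G2) ✓
  (7,9) → (φ(7),φ(9)) = (0,3) ∈ E(G2) ✓
All 25 edges of G1 map to edges of G2, and |E(G1)| = |E(G2)| = 25, so φ is a bijection on edges as well as vertices. Hence G1 ≅ G2.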